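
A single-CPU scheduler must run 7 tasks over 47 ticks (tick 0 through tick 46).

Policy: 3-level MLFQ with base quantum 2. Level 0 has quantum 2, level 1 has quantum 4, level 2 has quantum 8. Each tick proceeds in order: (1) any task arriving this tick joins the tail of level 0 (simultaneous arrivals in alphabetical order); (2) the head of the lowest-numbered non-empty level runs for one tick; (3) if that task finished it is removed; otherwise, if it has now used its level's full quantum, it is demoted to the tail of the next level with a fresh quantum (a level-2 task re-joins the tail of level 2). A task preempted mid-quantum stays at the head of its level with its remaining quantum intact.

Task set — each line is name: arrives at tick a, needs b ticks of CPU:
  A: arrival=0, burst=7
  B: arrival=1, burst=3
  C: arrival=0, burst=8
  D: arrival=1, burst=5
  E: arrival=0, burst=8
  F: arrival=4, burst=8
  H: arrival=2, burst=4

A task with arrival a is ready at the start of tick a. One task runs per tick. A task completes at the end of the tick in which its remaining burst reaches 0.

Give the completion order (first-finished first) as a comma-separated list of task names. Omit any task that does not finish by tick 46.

t=0: L0/L1/L2 = ACE/-/- → run A
t=1: L0/L1/L2 = ACEBD/-/- → run A
t=2: L0/L1/L2 = CEBDH/A/- → run C
t=3: L0/L1/L2 = CEBDH/A/- → run C
t=4: L0/L1/L2 = EBDHF/AC/- → run E
t=5: L0/L1/L2 = EBDHF/AC/- → run E
t=6: L0/L1/L2 = BDHF/ACE/- → run B
t=7: L0/L1/L2 = BDHF/ACE/- → run B
t=8: L0/L1/L2 = DHF/ACEB/- → run D
t=9: L0/L1/L2 = DHF/ACEB/- → run D
t=10: L0/L1/L2 = HF/ACEBD/- → run H
t=11: L0/L1/L2 = HF/ACEBD/- → run H
t=12: L0/L1/L2 = F/ACEBDH/- → run F
t=13: L0/L1/L2 = F/ACEBDH/- → run F
t=14: L0/L1/L2 = -/ACEBDHF/- → run A
t=15: L0/L1/L2 = -/ACEBDHF/- → run A
t=16: L0/L1/L2 = -/ACEBDHF/- → run A
t=17: L0/L1/L2 = -/ACEBDHF/- → run A
t=18: L0/L1/L2 = -/CEBDHF/A → run C
t=19: L0/L1/L2 = -/CEBDHF/A → run C
t=20: L0/L1/L2 = -/CEBDHF/A → run C
t=21: L0/L1/L2 = -/CEBDHF/A → run C
t=22: L0/L1/L2 = -/EBDHF/AC → run E
t=23: L0/L1/L2 = -/EBDHF/AC → run E
t=24: L0/L1/L2 = -/EBDHF/AC → run E
t=25: L0/L1/L2 = -/EBDHF/AC → run E
t=26: L0/L1/L2 = -/BDHF/ACE → run B
t=27: L0/L1/L2 = -/DHF/ACE → run D
t=28: L0/L1/L2 = -/DHF/ACE → run D
t=29: L0/L1/L2 = -/DHF/ACE → run D
t=30: L0/L1/L2 = -/HF/ACE → run H
t=31: L0/L1/L2 = -/HF/ACE → run H
t=32: L0/L1/L2 = -/F/ACE → run F
t=33: L0/L1/L2 = -/F/ACE → run F
t=34: L0/L1/L2 = -/F/ACE → run F
t=35: L0/L1/L2 = -/F/ACE → run F
t=36: L0/L1/L2 = -/-/ACEF → run A
t=37: L0/L1/L2 = -/-/CEF → run C
t=38: L0/L1/L2 = -/-/CEF → run C
t=39: L0/L1/L2 = -/-/EF → run E
t=40: L0/L1/L2 = -/-/EF → run E
t=41: L0/L1/L2 = -/-/F → run F
t=42: L0/L1/L2 = -/-/F → run F
t=43: (idle)
t=44: (idle)
t=45: (idle)
t=46: (idle)

completion order = B, D, H, A, C, E, F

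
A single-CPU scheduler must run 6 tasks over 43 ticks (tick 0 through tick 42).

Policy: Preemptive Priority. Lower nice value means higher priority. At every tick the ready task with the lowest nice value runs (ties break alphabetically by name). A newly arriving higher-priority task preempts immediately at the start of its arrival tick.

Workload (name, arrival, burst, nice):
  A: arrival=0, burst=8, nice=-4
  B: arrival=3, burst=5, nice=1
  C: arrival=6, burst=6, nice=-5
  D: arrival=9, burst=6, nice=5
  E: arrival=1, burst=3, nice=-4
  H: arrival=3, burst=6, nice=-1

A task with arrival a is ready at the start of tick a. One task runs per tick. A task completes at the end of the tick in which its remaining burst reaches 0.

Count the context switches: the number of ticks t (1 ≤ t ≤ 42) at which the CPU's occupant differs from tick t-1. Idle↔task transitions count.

t=0: ready={A} → run A
t=1: ready={A,E} → run A
t=2: ready={A,E} → run A
t=3: ready={A,B,E,H} → run A
t=4: ready={A,B,E,H} → run A
t=5: ready={A,B,E,H} → run A
t=6: ready={A,B,C,E,H} → run C
t=7: ready={A,B,C,E,H} → run C
t=8: ready={A,B,C,E,H} → run C
t=9: ready={A,B,C,D,E,H} → run C
t=10: ready={A,B,C,D,E,H} → run C
t=11: ready={A,B,C,D,E,H} → run C
t=12: ready={A,B,D,E,H} → run A
t=13: ready={A,B,D,E,H} → run A
t=14: ready={B,D,E,H} → run E
t=15: ready={B,D,E,H} → run E
t=16: ready={B,D,E,H} → run E
t=17: ready={B,D,H} → run H
t=18: ready={B,D,H} → run H
t=19: ready={B,D,H} → run H
t=20: ready={B,D,H} → run H
t=21: ready={B,D,H} → run H
t=22: ready={B,D,H} → run H
t=23: ready={B,D} → run B
t=24: ready={B,D} → run B
t=25: ready={B,D} → run B
t=26: ready={B,D} → run B
t=27: ready={B,D} → run B
t=28: ready={D} → run D
t=29: ready={D} → run D
t=30: ready={D} → run D
t=31: ready={D} → run D
t=32: ready={D} → run D
t=33: ready={D} → run D
t=34: (idle)
t=35: (idle)
t=36: (idle)
t=37: (idle)
t=38: (idle)
t=39: (idle)
t=40: (idle)
t=41: (idle)
t=42: (idle)

context switches = 7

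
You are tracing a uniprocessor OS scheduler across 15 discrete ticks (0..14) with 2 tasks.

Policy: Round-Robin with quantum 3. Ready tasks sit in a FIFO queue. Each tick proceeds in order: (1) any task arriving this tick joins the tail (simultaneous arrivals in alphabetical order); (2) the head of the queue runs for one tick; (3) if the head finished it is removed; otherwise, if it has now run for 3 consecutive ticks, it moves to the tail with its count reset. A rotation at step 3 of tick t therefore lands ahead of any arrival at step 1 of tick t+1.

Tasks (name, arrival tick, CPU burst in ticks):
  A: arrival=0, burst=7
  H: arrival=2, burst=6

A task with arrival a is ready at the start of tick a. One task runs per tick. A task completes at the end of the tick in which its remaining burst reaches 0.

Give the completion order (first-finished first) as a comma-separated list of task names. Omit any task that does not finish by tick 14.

t=0: queue=[A] q_used=0 → run A
t=1: queue=[A] q_used=1 → run A
t=2: queue=[A,H] q_used=2 → run A
t=3: queue=[H,A] q_used=0 → run H
t=4: queue=[H,A] q_used=1 → run H
t=5: queue=[H,A] q_used=2 → run H
t=6: queue=[A,H] q_used=0 → run A
t=7: queue=[A,H] q_used=1 → run A
t=8: queue=[A,H] q_used=2 → run A
t=9: queue=[H,A] q_used=0 → run H
t=10: queue=[H,A] q_used=1 → run H
t=11: queue=[H,A] q_used=2 → run H
t=12: queue=[A] q_used=0 → run A
t=13: (idle)
t=14: (idle)

completion order = H, A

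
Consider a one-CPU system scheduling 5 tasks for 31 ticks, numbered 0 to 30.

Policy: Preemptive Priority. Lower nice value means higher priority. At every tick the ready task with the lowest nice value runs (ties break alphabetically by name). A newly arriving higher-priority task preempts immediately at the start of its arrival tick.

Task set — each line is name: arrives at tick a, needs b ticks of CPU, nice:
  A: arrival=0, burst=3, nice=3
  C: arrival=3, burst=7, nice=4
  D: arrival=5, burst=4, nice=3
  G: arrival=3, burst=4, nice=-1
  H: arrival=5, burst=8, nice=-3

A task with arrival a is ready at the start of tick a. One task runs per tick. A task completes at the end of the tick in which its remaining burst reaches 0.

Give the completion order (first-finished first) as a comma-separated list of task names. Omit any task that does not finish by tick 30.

t=0: ready={A} → run A
t=1: ready={A} → run A
t=2: ready={A} → run A
t=3: ready={C,G} → run G
t=4: ready={C,G} → run G
t=5: ready={C,D,G,H} → run H
t=6: ready={C,D,G,H} → run H
t=7: ready={C,D,G,H} → run H
t=8: ready={C,D,G,H} → run H
t=9: ready={C,D,G,H} → run H
t=10: ready={C,D,G,H} → run H
t=11: ready={C,D,G,H} → run H
t=12: ready={C,D,G,H} → run H
t=13: ready={C,D,G} → run G
t=14: ready={C,D,G} → run G
t=15: ready={C,D} → run D
t=16: ready={C,D} → run D
t=17: ready={C,D} → run D
t=18: ready={C,D} → run D
t=19: ready={C} → run C
t=20: ready={C} → run C
t=21: ready={C} → run C
t=22: ready={C} → run C
t=23: ready={C} → run C
t=24: ready={C} → run C
t=25: ready={C} → run C
t=26: (idle)
t=27: (idle)
t=28: (idle)
t=29: (idle)
t=30: (idle)

completion order = A, H, G, D, C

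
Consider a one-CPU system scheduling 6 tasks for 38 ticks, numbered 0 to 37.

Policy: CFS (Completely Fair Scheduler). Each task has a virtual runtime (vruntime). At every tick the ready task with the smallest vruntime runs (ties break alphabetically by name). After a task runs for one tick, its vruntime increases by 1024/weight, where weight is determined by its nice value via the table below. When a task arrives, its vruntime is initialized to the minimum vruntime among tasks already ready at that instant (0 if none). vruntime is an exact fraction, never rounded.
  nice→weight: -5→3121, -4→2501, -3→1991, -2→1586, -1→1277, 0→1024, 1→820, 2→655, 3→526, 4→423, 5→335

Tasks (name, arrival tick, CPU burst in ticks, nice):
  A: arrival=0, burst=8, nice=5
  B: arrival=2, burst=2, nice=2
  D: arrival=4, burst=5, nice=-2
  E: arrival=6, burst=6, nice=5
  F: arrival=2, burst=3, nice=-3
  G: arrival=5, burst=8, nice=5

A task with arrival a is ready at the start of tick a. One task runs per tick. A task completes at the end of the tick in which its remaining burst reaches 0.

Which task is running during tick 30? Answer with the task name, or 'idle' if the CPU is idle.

t=0: vr[A=0] → run A
t=1: vr[A=1024/335] → run A
t=2: vr[A=2048/335 B=2048/335 F=2048/335] → run A
t=3: vr[A=3072/335 B=2048/335 F=2048/335] → run B
t=4: vr[A=3072/335 B=336896/43885 D=2048/335 F=2048/335] → run D
t=5: vr[A=3072/335 B=336896/43885 D=1795584/265655 F=2048/335 G=2048/335] → run F
t=6: vr[A=3072/335 B=336896/43885 D=1795584/265655 E=2048/335 F=4420608/666985 G=2048/335] → run E
t=7: vr[A=3072/335 B=336896/43885 D=1795584/265655 E=3072/335 F=4420608/666985 G=2048/335] → run G
t=8: vr[A=3072/335 B=336896/43885 D=1795584/265655 E=3072/335 F=4420608/666985 G=3072/335] → run F
t=9: vr[A=3072/335 B=336896/43885 D=1795584/265655 E=3072/335 F=4763648/666985 G=3072/335] → run D
t=10: vr[A=3072/335 B=336896/43885 D=1967104/265655 E=3072/335 F=4763648/666985 G=3072/335] → run F
t=11: vr[A=3072/335 B=336896/43885 D=1967104/265655 E=3072/335 G=3072/335] → run D
t=12: vr[A=3072/335 B=336896/43885 D=2138624/265655 E=3072/335 G=3072/335] → run B
t=13: vr[A=3072/335 D=2138624/265655 E=3072/335 G=3072/335] → run D
t=14: vr[A=3072/335 D=2310144/265655 E=3072/335 G=3072/335] → run D
t=15: vr[A=3072/335 E=3072/335 G=3072/335] → run A
t=16: vr[A=4096/335 E=3072/335 G=3072/335] → run E
t=17: vr[A=4096/335 E=4096/335 G=3072/335] → run G
t=18: vr[A=4096/335 E=4096/335 G=4096/335] → run A
t=19: vr[A=1024/67 E=4096/335 G=4096/335] → run E
t=20: vr[A=1024/67 E=1024/67 G=4096/335] → run G
t=21: vr[A=1024/67 E=1024/67 G=1024/67] → run A
t=22: vr[A=6144/335 E=1024/67 G=1024/67] → run E
t=23: vr[A=6144/335 E=6144/335 G=1024/67] → run G
t=24: vr[A=6144/335 E=6144/335 G=6144/335] → run A
t=25: vr[A=7168/335 E=6144/335 G=6144/335] → run E
t=26: vr[A=7168/335 E=7168/335 G=6144/335] → run G
t=27: vr[A=7168/335 E=7168/335 G=7168/335] → run A
t=28: vr[E=7168/335 G=7168/335] → run E
t=29: vr[G=7168/335] → run G
t=30: vr[G=8192/335] → run G
t=31: vr[G=9216/335] → run G
t=32: (idle)
t=33: (idle)
t=34: (idle)
t=35: (idle)
t=36: (idle)
t=37: (idle)

running at tick 30 = G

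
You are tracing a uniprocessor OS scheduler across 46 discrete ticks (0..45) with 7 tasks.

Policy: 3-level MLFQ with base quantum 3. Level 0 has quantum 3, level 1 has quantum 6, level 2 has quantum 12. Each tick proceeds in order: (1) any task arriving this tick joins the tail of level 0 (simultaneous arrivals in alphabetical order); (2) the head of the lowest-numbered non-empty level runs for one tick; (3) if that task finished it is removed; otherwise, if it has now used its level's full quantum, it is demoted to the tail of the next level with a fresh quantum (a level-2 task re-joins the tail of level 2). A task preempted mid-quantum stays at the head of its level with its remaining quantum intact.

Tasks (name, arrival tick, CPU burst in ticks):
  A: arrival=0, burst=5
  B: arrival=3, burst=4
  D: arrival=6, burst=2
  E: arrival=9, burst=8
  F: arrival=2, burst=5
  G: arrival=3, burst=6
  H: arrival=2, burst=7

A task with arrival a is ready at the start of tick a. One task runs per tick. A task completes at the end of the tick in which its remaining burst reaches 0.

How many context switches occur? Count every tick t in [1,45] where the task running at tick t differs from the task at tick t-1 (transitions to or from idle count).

context switches = 13

t=0: L0/L1/L2 = A/-/- → run A
t=1: L0/L1/L2 = A/-/- → run A
t=2: L0/L1/L2 = AFH/-/- → run A
t=3: L0/L1/L2 = FHBG/A/- → run F
t=4: L0/L1/L2 = FHBG/A/- → run F
t=5: L0/L1/L2 = FHBG/A/- → run F
t=6: L0/L1/L2 = HBGD/AF/- → run H
t=7: L0/L1/L2 = HBGD/AF/- → run H
t=8: L0/L1/L2 = HBGD/AF/- → run H
t=9: L0/L1/L2 = BGDE/AFH/- → run B
t=10: L0/L1/L2 = BGDE/AFH/- → run B
t=11: L0/L1/L2 = BGDE/AFH/- → run B
t=12: L0/L1/L2 = GDE/AFHB/- → run G
t=13: L0/L1/L2 = GDE/AFHB/- → run G
t=14: L0/L1/L2 = GDE/AFHB/- → run G
t=15: L0/L1/L2 = DE/AFHBG/- → run D
t=16: L0/L1/L2 = DE/AFHBG/- → run D
t=17: L0/L1/L2 = E/AFHBG/- → run E
t=18: L0/L1/L2 = E/AFHBG/- → run E
t=19: L0/L1/L2 = E/AFHBG/- → run E
t=20: L0/L1/L2 = -/AFHBGE/- → run A
t=21: L0/L1/L2 = -/AFHBGE/- → run A
t=22: L0/L1/L2 = -/FHBGE/- → run F
t=23: L0/L1/L2 = -/FHBGE/- → run F
t=24: L0/L1/L2 = -/HBGE/- → run H
t=25: L0/L1/L2 = -/HBGE/- → run H
t=26: L0/L1/L2 = -/HBGE/- → run H
t=27: L0/L1/L2 = -/HBGE/- → run H
t=28: L0/L1/L2 = -/BGE/- → run B
t=29: L0/L1/L2 = -/GE/- → run G
t=30: L0/L1/L2 = -/GE/- → run G
t=31: L0/L1/L2 = -/GE/- → run G
t=32: L0/L1/L2 = -/E/- → run E
t=33: L0/L1/L2 = -/E/- → run E
t=34: L0/L1/L2 = -/E/- → run E
t=35: L0/L1/L2 = -/E/- → run E
t=36: L0/L1/L2 = -/E/- → run E
t=37: (idle)
t=38: (idle)
t=39: (idle)
t=40: (idle)
t=41: (idle)
t=42: (idle)
t=43: (idle)
t=44: (idle)
t=45: (idle)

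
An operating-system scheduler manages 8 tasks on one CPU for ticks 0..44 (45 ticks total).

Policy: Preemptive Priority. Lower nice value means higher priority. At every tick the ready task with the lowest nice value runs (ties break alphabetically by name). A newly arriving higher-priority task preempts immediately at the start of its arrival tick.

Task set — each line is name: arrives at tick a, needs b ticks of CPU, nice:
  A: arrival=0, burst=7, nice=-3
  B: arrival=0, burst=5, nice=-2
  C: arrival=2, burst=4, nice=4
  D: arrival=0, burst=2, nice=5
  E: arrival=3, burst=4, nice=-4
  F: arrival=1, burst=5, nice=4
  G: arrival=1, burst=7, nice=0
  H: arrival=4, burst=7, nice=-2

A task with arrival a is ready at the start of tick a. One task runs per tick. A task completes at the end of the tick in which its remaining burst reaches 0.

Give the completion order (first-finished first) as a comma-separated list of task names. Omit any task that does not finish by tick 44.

t=0: ready={A,B,D} → run A
t=1: ready={A,B,D,F,G} → run A
t=2: ready={A,B,C,D,F,G} → run A
t=3: ready={A,B,C,D,E,F,G} → run E
t=4: ready={A,B,C,D,E,F,G,H} → run E
t=5: ready={A,B,C,D,E,F,G,H} → run E
t=6: ready={A,B,C,D,E,F,G,H} → run E
t=7: ready={A,B,C,D,F,G,H} → run A
t=8: ready={A,B,C,D,F,G,H} → run A
t=9: ready={A,B,C,D,F,G,H} → run A
t=10: ready={A,B,C,D,F,G,H} → run A
t=11: ready={B,C,D,F,G,H} → run B
t=12: ready={B,C,D,F,G,H} → run B
t=13: ready={B,C,D,F,G,H} → run B
t=14: ready={B,C,D,F,G,H} → run B
t=15: ready={B,C,D,F,G,H} → run B
t=16: ready={C,D,F,G,H} → run H
t=17: ready={C,D,F,G,H} → run H
t=18: ready={C,D,F,G,H} → run H
t=19: ready={C,D,F,G,H} → run H
t=20: ready={C,D,F,G,H} → run H
t=21: ready={C,D,F,G,H} → run H
t=22: ready={C,D,F,G,H} → run H
t=23: ready={C,D,F,G} → run G
t=24: ready={C,D,F,G} → run G
t=25: ready={C,D,F,G} → run G
t=26: ready={C,D,F,G} → run G
t=27: ready={C,D,F,G} → run G
t=28: ready={C,D,F,G} → run G
t=29: ready={C,D,F,G} → run G
t=30: ready={C,D,F} → run C
t=31: ready={C,D,F} → run C
t=32: ready={C,D,F} → run C
t=33: ready={C,D,F} → run C
t=34: ready={D,F} → run F
t=35: ready={D,F} → run F
t=36: ready={D,F} → run F
t=37: ready={D,F} → run F
t=38: ready={D,F} → run F
t=39: ready={D} → run D
t=40: ready={D} → run D
t=41: (idle)
t=42: (idle)
t=43: (idle)
t=44: (idle)

completion order = E, A, B, H, G, C, F, D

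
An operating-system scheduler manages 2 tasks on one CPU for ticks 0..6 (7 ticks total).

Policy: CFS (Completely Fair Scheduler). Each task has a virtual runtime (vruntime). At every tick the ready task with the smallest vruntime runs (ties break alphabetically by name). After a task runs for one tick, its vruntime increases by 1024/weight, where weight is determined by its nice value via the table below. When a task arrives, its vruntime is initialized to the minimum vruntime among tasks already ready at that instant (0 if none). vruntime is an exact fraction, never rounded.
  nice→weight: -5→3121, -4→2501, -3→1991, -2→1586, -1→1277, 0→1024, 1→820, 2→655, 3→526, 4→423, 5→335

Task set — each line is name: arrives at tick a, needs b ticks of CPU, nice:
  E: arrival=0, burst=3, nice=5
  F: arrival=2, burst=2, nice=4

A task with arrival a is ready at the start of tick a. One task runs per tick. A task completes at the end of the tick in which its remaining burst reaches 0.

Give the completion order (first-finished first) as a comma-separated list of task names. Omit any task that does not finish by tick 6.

completion order = E, F

t=0: vr[E=0] → run E
t=1: vr[E=1024/335] → run E
t=2: vr[E=2048/335 F=2048/335] → run E
t=3: vr[F=2048/335] → run F
t=4: vr[F=1209344/141705] → run F
t=5: (idle)
t=6: (idle)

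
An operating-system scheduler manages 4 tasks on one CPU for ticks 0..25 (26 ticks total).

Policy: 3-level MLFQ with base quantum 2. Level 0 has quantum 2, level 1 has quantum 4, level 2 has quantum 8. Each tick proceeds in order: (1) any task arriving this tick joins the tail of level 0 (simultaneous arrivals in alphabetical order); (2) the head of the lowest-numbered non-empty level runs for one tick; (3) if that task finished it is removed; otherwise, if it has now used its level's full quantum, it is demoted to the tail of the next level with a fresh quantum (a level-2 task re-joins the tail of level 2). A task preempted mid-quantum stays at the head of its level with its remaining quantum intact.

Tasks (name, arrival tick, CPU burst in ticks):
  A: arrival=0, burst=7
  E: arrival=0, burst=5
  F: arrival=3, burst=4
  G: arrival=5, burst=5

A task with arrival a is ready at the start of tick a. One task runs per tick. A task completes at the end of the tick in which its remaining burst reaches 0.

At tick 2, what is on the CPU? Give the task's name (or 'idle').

t=0: L0/L1/L2 = AE/-/- → run A
t=1: L0/L1/L2 = AE/-/- → run A
t=2: L0/L1/L2 = E/A/- → run E
t=3: L0/L1/L2 = EF/A/- → run E
t=4: L0/L1/L2 = F/AE/- → run F
t=5: L0/L1/L2 = FG/AE/- → run F
t=6: L0/L1/L2 = G/AEF/- → run G
t=7: L0/L1/L2 = G/AEF/- → run G
t=8: L0/L1/L2 = -/AEFG/- → run A
t=9: L0/L1/L2 = -/AEFG/- → run A
t=10: L0/L1/L2 = -/AEFG/- → run A
t=11: L0/L1/L2 = -/AEFG/- → run A
t=12: L0/L1/L2 = -/EFG/A → run E
t=13: L0/L1/L2 = -/EFG/A → run E
t=14: L0/L1/L2 = -/EFG/A → run E
t=15: L0/L1/L2 = -/FG/A → run F
t=16: L0/L1/L2 = -/FG/A → run F
t=17: L0/L1/L2 = -/G/A → run G
t=18: L0/L1/L2 = -/G/A → run G
t=19: L0/L1/L2 = -/G/A → run G
t=20: L0/L1/L2 = -/-/A → run A
t=21: (idle)
t=22: (idle)
t=23: (idle)
t=24: (idle)
t=25: (idle)

running at tick 2 = E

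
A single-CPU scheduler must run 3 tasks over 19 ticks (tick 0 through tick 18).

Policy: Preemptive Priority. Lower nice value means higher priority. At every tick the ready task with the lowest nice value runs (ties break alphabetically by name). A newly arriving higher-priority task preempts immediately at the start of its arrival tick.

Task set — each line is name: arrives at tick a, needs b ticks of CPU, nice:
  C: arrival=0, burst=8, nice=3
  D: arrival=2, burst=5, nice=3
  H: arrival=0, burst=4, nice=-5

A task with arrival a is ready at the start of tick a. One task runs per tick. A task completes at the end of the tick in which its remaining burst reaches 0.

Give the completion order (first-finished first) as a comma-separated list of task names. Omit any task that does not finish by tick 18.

completion order = H, C, D

t=0: ready={C,H} → run H
t=1: ready={C,H} → run H
t=2: ready={C,D,H} → run H
t=3: ready={C,D,H} → run H
t=4: ready={C,D} → run C
t=5: ready={C,D} → run C
t=6: ready={C,D} → run C
t=7: ready={C,D} → run C
t=8: ready={C,D} → run C
t=9: ready={C,D} → run C
t=10: ready={C,D} → run C
t=11: ready={C,D} → run C
t=12: ready={D} → run D
t=13: ready={D} → run D
t=14: ready={D} → run D
t=15: ready={D} → run D
t=16: ready={D} → run D
t=17: (idle)
t=18: (idle)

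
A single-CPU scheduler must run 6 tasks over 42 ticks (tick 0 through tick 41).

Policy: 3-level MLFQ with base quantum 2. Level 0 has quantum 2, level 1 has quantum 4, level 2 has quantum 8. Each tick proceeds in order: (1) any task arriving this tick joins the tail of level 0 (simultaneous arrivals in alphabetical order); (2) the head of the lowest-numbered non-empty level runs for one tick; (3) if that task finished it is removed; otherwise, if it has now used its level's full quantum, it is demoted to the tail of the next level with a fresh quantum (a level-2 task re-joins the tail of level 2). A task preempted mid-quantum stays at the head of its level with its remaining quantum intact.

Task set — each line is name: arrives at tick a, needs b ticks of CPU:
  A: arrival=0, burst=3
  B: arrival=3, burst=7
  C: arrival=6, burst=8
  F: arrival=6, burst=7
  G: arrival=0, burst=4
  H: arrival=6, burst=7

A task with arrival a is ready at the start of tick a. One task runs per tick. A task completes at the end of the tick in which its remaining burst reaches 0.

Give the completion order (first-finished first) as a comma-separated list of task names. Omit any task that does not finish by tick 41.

t=0: L0/L1/L2 = AG/-/- → run A
t=1: L0/L1/L2 = AG/-/- → run A
t=2: L0/L1/L2 = G/A/- → run G
t=3: L0/L1/L2 = GB/A/- → run G
t=4: L0/L1/L2 = B/AG/- → run B
t=5: L0/L1/L2 = B/AG/- → run B
t=6: L0/L1/L2 = CFH/AGB/- → run C
t=7: L0/L1/L2 = CFH/AGB/- → run C
t=8: L0/L1/L2 = FH/AGBC/- → run F
t=9: L0/L1/L2 = FH/AGBC/- → run F
t=10: L0/L1/L2 = H/AGBCF/- → run H
t=11: L0/L1/L2 = H/AGBCF/- → run H
t=12: L0/L1/L2 = -/AGBCFH/- → run A
t=13: L0/L1/L2 = -/GBCFH/- → run G
t=14: L0/L1/L2 = -/GBCFH/- → run G
t=15: L0/L1/L2 = -/BCFH/- → run B
t=16: L0/L1/L2 = -/BCFH/- → run B
t=17: L0/L1/L2 = -/BCFH/- → run B
t=18: L0/L1/L2 = -/BCFH/- → run B
t=19: L0/L1/L2 = -/CFH/B → run C
t=20: L0/L1/L2 = -/CFH/B → run C
t=21: L0/L1/L2 = -/CFH/B → run C
t=22: L0/L1/L2 = -/CFH/B → run C
t=23: L0/L1/L2 = -/FH/BC → run F
t=24: L0/L1/L2 = -/FH/BC → run F
t=25: L0/L1/L2 = -/FH/BC → run F
t=26: L0/L1/L2 = -/FH/BC → run F
t=27: L0/L1/L2 = -/H/BCF → run H
t=28: L0/L1/L2 = -/H/BCF → run H
t=29: L0/L1/L2 = -/H/BCF → run H
t=30: L0/L1/L2 = -/H/BCF → run H
t=31: L0/L1/L2 = -/-/BCFH → run B
t=32: L0/L1/L2 = -/-/CFH → run C
t=33: L0/L1/L2 = -/-/CFH → run C
t=34: L0/L1/L2 = -/-/FH → run F
t=35: L0/L1/L2 = -/-/H → run H
t=36: (idle)
t=37: (idle)
t=38: (idle)
t=39: (idle)
t=40: (idle)
t=41: (idle)

completion order = A, G, B, C, F, H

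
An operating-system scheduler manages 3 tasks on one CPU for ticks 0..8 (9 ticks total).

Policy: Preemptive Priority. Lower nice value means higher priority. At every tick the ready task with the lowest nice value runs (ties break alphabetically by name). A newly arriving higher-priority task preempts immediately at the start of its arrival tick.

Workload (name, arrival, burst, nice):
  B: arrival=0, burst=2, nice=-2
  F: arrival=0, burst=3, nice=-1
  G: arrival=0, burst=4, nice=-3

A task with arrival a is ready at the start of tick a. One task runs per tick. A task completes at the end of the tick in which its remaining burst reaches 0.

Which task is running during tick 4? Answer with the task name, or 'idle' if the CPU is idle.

running at tick 4 = B

t=0: ready={B,F,G} → run G
t=1: ready={B,F,G} → run G
t=2: ready={B,F,G} → run G
t=3: ready={B,F,G} → run G
t=4: ready={B,F} → run B
t=5: ready={B,F} → run B
t=6: ready={F} → run F
t=7: ready={F} → run F
t=8: ready={F} → run F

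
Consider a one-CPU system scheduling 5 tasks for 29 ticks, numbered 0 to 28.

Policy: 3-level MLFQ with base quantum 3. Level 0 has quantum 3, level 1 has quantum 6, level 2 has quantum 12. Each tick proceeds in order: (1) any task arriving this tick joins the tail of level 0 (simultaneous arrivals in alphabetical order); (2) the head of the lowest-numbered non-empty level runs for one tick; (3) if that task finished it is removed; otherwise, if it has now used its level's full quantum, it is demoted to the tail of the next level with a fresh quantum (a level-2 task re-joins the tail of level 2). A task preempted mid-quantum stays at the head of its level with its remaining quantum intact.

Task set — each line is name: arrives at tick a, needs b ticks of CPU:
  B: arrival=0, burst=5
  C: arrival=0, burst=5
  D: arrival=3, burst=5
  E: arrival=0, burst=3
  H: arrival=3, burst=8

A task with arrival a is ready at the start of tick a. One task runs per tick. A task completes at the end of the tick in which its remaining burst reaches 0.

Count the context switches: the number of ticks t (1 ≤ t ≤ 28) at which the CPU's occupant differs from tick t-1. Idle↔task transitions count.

context switches = 9

t=0: L0/L1/L2 = BCE/-/- → run B
t=1: L0/L1/L2 = BCE/-/- → run B
t=2: L0/L1/L2 = BCE/-/- → run B
t=3: L0/L1/L2 = CEDH/B/- → run C
t=4: L0/L1/L2 = CEDH/B/- → run C
t=5: L0/L1/L2 = CEDH/B/- → run C
t=6: L0/L1/L2 = EDH/BC/- → run E
t=7: L0/L1/L2 = EDH/BC/- → run E
t=8: L0/L1/L2 = EDH/BC/- → run E
t=9: L0/L1/L2 = DH/BC/- → run D
t=10: L0/L1/L2 = DH/BC/- → run D
t=11: L0/L1/L2 = DH/BC/- → run D
t=12: L0/L1/L2 = H/BCD/- → run H
t=13: L0/L1/L2 = H/BCD/- → run H
t=14: L0/L1/L2 = H/BCD/- → run H
t=15: L0/L1/L2 = -/BCDH/- → run B
t=16: L0/L1/L2 = -/BCDH/- → run B
t=17: L0/L1/L2 = -/CDH/- → run C
t=18: L0/L1/L2 = -/CDH/- → run C
t=19: L0/L1/L2 = -/DH/- → run D
t=20: L0/L1/L2 = -/DH/- → run D
t=21: L0/L1/L2 = -/H/- → run H
t=22: L0/L1/L2 = -/H/- → run H
t=23: L0/L1/L2 = -/H/- → run H
t=24: L0/L1/L2 = -/H/- → run H
t=25: L0/L1/L2 = -/H/- → run H
t=26: (idle)
t=27: (idle)
t=28: (idle)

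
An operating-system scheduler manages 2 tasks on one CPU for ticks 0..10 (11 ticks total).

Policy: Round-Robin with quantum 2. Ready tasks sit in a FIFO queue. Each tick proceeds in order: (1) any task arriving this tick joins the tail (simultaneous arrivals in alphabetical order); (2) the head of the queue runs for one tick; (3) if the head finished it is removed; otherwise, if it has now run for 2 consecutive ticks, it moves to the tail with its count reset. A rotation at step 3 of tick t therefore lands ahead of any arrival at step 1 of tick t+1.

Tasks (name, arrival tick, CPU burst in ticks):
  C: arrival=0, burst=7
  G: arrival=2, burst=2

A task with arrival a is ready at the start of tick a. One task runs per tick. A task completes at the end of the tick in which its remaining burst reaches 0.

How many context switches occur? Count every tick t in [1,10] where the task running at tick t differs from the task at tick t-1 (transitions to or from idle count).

t=0: queue=[C] q_used=0 → run C
t=1: queue=[C] q_used=1 → run C
t=2: queue=[C,G] q_used=0 → run C
t=3: queue=[C,G] q_used=1 → run C
t=4: queue=[G,C] q_used=0 → run G
t=5: queue=[G,C] q_used=1 → run G
t=6: queue=[C] q_used=0 → run C
t=7: queue=[C] q_used=1 → run C
t=8: queue=[C] q_used=0 → run C
t=9: (idle)
t=10: (idle)

context switches = 3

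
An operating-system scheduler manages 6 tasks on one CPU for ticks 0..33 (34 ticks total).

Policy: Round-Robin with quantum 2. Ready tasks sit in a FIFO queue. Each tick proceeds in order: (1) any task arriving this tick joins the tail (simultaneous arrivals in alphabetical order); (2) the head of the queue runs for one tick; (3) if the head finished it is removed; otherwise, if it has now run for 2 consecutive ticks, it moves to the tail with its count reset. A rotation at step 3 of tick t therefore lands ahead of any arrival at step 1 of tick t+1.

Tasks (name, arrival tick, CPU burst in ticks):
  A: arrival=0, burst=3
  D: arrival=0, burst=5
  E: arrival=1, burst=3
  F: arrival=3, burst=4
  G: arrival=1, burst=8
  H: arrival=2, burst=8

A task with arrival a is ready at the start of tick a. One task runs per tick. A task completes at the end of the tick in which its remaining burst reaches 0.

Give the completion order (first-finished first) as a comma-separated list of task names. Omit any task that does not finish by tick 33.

t=0: queue=[A,D] q_used=0 → run A
t=1: queue=[A,D,E,G] q_used=1 → run A
t=2: queue=[D,E,G,A,H] q_used=0 → run D
t=3: queue=[D,E,G,A,H,F] q_used=1 → run D
t=4: queue=[E,G,A,H,F,D] q_used=0 → run E
t=5: queue=[E,G,A,H,F,D] q_used=1 → run E
t=6: queue=[G,A,H,F,D,E] q_used=0 → run G
t=7: queue=[G,A,H,F,D,E] q_used=1 → run G
t=8: queue=[A,H,F,D,E,G] q_used=0 → run A
t=9: queue=[H,F,D,E,G] q_used=0 → run H
t=10: queue=[H,F,D,E,G] q_used=1 → run H
t=11: queue=[F,D,E,G,H] q_used=0 → run F
t=12: queue=[F,D,E,G,H] q_used=1 → run F
t=13: queue=[D,E,G,H,F] q_used=0 → run D
t=14: queue=[D,E,G,H,F] q_used=1 → run D
t=15: queue=[E,G,H,F,D] q_used=0 → run E
t=16: queue=[G,H,F,D] q_used=0 → run G
t=17: queue=[G,H,F,D] q_used=1 → run G
t=18: queue=[H,F,D,G] q_used=0 → run H
t=19: queue=[H,F,D,G] q_used=1 → run H
t=20: queue=[F,D,G,H] q_used=0 → run F
t=21: queue=[F,D,G,H] q_used=1 → run F
t=22: queue=[D,G,H] q_used=0 → run D
t=23: queue=[G,H] q_used=0 → run G
t=24: queue=[G,H] q_used=1 → run G
t=25: queue=[H,G] q_used=0 → run H
t=26: queue=[H,G] q_used=1 → run H
t=27: queue=[G,H] q_used=0 → run G
t=28: queue=[G,H] q_used=1 → run G
t=29: queue=[H] q_used=0 → run H
t=30: queue=[H] q_used=1 → run H
t=31: (idle)
t=32: (idle)
t=33: (idle)

completion order = A, E, F, D, G, H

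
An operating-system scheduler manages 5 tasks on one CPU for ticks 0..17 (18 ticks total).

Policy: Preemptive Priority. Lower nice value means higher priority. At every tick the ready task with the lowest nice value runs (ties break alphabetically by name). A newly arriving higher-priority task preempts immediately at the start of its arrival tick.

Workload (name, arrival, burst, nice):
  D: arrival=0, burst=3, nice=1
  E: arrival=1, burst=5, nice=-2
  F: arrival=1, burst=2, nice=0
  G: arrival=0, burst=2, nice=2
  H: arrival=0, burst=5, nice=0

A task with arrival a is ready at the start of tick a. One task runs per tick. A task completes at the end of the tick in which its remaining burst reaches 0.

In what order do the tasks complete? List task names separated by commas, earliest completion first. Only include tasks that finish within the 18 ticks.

completion order = E, F, H, D, G

t=0: ready={D,G,H} → run H
t=1: ready={D,E,F,G,H} → run E
t=2: ready={D,E,F,G,H} → run E
t=3: ready={D,E,F,G,H} → run E
t=4: ready={D,E,F,G,H} → run E
t=5: ready={D,E,F,G,H} → run E
t=6: ready={D,F,G,H} → run F
t=7: ready={D,F,G,H} → run F
t=8: ready={D,G,H} → run H
t=9: ready={D,G,H} → run H
t=10: ready={D,G,H} → run H
t=11: ready={D,G,H} → run H
t=12: ready={D,G} → run D
t=13: ready={D,G} → run D
t=14: ready={D,G} → run D
t=15: ready={G} → run G
t=16: ready={G} → run G
t=17: (idle)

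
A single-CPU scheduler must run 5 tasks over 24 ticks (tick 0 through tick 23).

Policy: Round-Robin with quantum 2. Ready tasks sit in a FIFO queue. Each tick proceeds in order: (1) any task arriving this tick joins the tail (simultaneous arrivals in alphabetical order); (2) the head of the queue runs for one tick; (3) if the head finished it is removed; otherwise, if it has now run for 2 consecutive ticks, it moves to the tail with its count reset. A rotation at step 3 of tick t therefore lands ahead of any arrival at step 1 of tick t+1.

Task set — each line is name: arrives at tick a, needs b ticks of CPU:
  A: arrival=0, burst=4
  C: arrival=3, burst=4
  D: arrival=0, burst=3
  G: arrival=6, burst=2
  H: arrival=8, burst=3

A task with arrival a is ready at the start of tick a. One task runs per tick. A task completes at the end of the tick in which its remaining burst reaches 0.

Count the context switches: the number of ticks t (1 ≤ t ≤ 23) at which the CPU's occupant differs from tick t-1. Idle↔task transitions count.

t=0: queue=[A,D] q_used=0 → run A
t=1: queue=[A,D] q_used=1 → run A
t=2: queue=[D,A] q_used=0 → run D
t=3: queue=[D,A,C] q_used=1 → run D
t=4: queue=[A,C,D] q_used=0 → run A
t=5: queue=[A,C,D] q_used=1 → run A
t=6: queue=[C,D,G] q_used=0 → run C
t=7: queue=[C,D,G] q_used=1 → run C
t=8: queue=[D,G,C,H] q_used=0 → run D
t=9: queue=[G,C,H] q_used=0 → run G
t=10: queue=[G,C,H] q_used=1 → run G
t=11: queue=[C,H] q_used=0 → run C
t=12: queue=[C,H] q_used=1 → run C
t=13: queue=[H] q_used=0 → run H
t=14: queue=[H] q_used=1 → run H
t=15: queue=[H] q_used=0 → run H
t=16: (idle)
t=17: (idle)
t=18: (idle)
t=19: (idle)
t=20: (idle)
t=21: (idle)
t=22: (idle)
t=23: (idle)

context switches = 8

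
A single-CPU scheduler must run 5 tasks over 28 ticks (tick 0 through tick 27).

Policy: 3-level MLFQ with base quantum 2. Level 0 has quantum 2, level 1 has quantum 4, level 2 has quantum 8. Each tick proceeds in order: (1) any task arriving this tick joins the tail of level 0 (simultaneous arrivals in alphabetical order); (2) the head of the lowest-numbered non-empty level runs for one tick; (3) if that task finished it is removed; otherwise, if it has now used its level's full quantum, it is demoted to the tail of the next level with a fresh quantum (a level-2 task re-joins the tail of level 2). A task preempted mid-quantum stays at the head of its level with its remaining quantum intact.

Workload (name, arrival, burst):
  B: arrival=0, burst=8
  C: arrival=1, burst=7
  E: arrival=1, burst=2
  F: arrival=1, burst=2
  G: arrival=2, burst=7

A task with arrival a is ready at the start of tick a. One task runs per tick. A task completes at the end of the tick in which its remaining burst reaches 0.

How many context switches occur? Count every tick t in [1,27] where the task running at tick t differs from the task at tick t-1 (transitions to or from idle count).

t=0: L0/L1/L2 = B/-/- → run B
t=1: L0/L1/L2 = BCEF/-/- → run B
t=2: L0/L1/L2 = CEFG/B/- → run C
t=3: L0/L1/L2 = CEFG/B/- → run C
t=4: L0/L1/L2 = EFG/BC/- → run E
t=5: L0/L1/L2 = EFG/BC/- → run E
t=6: L0/L1/L2 = FG/BC/- → run F
t=7: L0/L1/L2 = FG/BC/- → run F
t=8: L0/L1/L2 = G/BC/- → run G
t=9: L0/L1/L2 = G/BC/- → run G
t=10: L0/L1/L2 = -/BCG/- → run B
t=11: L0/L1/L2 = -/BCG/- → run B
t=12: L0/L1/L2 = -/BCG/- → run B
t=13: L0/L1/L2 = -/BCG/- → run B
t=14: L0/L1/L2 = -/CG/B → run C
t=15: L0/L1/L2 = -/CG/B → run C
t=16: L0/L1/L2 = -/CG/B → run C
t=17: L0/L1/L2 = -/CG/B → run C
t=18: L0/L1/L2 = -/G/BC → run G
t=19: L0/L1/L2 = -/G/BC → run G
t=20: L0/L1/L2 = -/G/BC → run G
t=21: L0/L1/L2 = -/G/BC → run G
t=22: L0/L1/L2 = -/-/BCG → run B
t=23: L0/L1/L2 = -/-/BCG → run B
t=24: L0/L1/L2 = -/-/CG → run C
t=25: L0/L1/L2 = -/-/G → run G
t=26: (idle)
t=27: (idle)

context switches = 11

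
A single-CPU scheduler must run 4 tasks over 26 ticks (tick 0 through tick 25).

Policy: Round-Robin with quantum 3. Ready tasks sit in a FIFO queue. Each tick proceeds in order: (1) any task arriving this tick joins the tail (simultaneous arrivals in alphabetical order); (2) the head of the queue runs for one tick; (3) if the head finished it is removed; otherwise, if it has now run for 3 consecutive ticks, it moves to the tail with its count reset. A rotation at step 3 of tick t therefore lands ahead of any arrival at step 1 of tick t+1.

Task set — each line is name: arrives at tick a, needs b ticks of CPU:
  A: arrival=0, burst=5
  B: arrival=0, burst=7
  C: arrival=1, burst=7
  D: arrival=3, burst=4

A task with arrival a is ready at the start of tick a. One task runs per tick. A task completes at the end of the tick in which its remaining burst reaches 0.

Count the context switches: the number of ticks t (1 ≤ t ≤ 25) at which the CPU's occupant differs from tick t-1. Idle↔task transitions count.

context switches = 10

t=0: queue=[A,B] q_used=0 → run A
t=1: queue=[A,B,C] q_used=1 → run A
t=2: queue=[A,B,C] q_used=2 → run A
t=3: queue=[B,C,A,D] q_used=0 → run B
t=4: queue=[B,C,A,D] q_used=1 → run B
t=5: queue=[B,C,A,D] q_used=2 → run B
t=6: queue=[C,A,D,B] q_used=0 → run C
t=7: queue=[C,A,D,B] q_used=1 → run C
t=8: queue=[C,A,D,B] q_used=2 → run C
t=9: queue=[A,D,B,C] q_used=0 → run A
t=10: queue=[A,D,B,C] q_used=1 → run A
t=11: queue=[D,B,C] q_used=0 → run D
t=12: queue=[D,B,C] q_used=1 → run D
t=13: queue=[D,B,C] q_used=2 → run D
t=14: queue=[B,C,D] q_used=0 → run B
t=15: queue=[B,C,D] q_used=1 → run B
t=16: queue=[B,C,D] q_used=2 → run B
t=17: queue=[C,D,B] q_used=0 → run C
t=18: queue=[C,D,B] q_used=1 → run C
t=19: queue=[C,D,B] q_used=2 → run C
t=20: queue=[D,B,C] q_used=0 → run D
t=21: queue=[B,C] q_used=0 → run B
t=22: queue=[C] q_used=0 → run C
t=23: (idle)
t=24: (idle)
t=25: (idle)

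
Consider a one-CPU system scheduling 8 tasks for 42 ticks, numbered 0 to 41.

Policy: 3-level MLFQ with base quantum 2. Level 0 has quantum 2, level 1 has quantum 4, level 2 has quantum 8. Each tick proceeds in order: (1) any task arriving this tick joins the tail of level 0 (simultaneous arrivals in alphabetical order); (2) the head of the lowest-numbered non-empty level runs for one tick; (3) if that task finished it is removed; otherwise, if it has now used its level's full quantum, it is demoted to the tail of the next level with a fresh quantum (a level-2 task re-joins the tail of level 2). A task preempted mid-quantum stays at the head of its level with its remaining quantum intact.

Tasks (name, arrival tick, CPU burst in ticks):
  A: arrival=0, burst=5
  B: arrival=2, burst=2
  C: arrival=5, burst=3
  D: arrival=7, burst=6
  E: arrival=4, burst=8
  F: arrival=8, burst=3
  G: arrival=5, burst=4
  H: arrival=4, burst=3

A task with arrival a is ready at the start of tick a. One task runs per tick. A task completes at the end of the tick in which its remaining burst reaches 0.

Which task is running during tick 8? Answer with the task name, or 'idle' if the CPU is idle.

running at tick 8 = C

t=0: L0/L1/L2 = A/-/- → run A
t=1: L0/L1/L2 = A/-/- → run A
t=2: L0/L1/L2 = B/A/- → run B
t=3: L0/L1/L2 = B/A/- → run B
t=4: L0/L1/L2 = EH/A/- → run E
t=5: L0/L1/L2 = EHCG/A/- → run E
t=6: L0/L1/L2 = HCG/AE/- → run H
t=7: L0/L1/L2 = HCGD/AE/- → run H
t=8: L0/L1/L2 = CGDF/AEH/- → run C
t=9: L0/L1/L2 = CGDF/AEH/- → run C
t=10: L0/L1/L2 = GDF/AEHC/- → run G
t=11: L0/L1/L2 = GDF/AEHC/- → run G
t=12: L0/L1/L2 = DF/AEHCG/- → run D
t=13: L0/L1/L2 = DF/AEHCG/- → run D
t=14: L0/L1/L2 = F/AEHCGD/- → run F
t=15: L0/L1/L2 = F/AEHCGD/- → run F
t=16: L0/L1/L2 = -/AEHCGDF/- → run A
t=17: L0/L1/L2 = -/AEHCGDF/- → run A
t=18: L0/L1/L2 = -/AEHCGDF/- → run A
t=19: L0/L1/L2 = -/EHCGDF/- → run E
t=20: L0/L1/L2 = -/EHCGDF/- → run E
t=21: L0/L1/L2 = -/EHCGDF/- → run E
t=22: L0/L1/L2 = -/EHCGDF/- → run E
t=23: L0/L1/L2 = -/HCGDF/E → run H
t=24: L0/L1/L2 = -/CGDF/E → run C
t=25: L0/L1/L2 = -/GDF/E → run G
t=26: L0/L1/L2 = -/GDF/E → run G
t=27: L0/L1/L2 = -/DF/E → run D
t=28: L0/L1/L2 = -/DF/E → run D
t=29: L0/L1/L2 = -/DF/E → run D
t=30: L0/L1/L2 = -/DF/E → run D
t=31: L0/L1/L2 = -/F/E → run F
t=32: L0/L1/L2 = -/-/E → run E
t=33: L0/L1/L2 = -/-/E → run E
t=34: (idle)
t=35: (idle)
t=36: (idle)
t=37: (idle)
t=38: (idle)
t=39: (idle)
t=40: (idle)
t=41: (idle)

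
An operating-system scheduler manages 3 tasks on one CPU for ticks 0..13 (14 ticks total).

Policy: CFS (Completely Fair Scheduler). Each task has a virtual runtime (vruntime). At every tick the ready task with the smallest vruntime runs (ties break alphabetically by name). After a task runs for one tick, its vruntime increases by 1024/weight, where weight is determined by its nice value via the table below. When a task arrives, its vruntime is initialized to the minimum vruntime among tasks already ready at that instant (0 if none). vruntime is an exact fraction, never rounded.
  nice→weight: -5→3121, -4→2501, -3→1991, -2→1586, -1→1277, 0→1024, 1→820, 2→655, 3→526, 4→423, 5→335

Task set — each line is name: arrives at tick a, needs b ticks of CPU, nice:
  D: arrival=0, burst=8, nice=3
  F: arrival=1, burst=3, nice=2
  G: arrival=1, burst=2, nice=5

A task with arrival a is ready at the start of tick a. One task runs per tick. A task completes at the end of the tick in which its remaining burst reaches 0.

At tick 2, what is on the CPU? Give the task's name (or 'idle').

running at tick 2 = F

t=0: vr[D=0] → run D
t=1: vr[D=512/263 F=512/263 G=512/263] → run D
t=2: vr[D=1024/263 F=512/263 G=512/263] → run F
t=3: vr[D=1024/263 F=604672/172265 G=512/263] → run G
t=4: vr[D=1024/263 F=604672/172265 G=440832/88105] → run F
t=5: vr[D=1024/263 F=873984/172265 G=440832/88105] → run D
t=6: vr[D=1536/263 F=873984/172265 G=440832/88105] → run G
t=7: vr[D=1536/263 F=873984/172265] → run F
t=8: vr[D=1536/263] → run D
t=9: vr[D=2048/263] → run D
t=10: vr[D=2560/263] → run D
t=11: vr[D=3072/263] → run D
t=12: vr[D=3584/263] → run D
t=13: (idle)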